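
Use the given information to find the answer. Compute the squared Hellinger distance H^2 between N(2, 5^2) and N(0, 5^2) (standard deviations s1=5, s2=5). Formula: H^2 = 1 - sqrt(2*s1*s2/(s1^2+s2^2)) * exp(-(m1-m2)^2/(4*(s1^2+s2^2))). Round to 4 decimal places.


Squared Hellinger distance for Gaussians:
H^2 = 1 - sqrt(2*s1*s2/(s1^2+s2^2)) * exp(-(m1-m2)^2/(4*(s1^2+s2^2))).
s1^2 = 25, s2^2 = 25, s1^2+s2^2 = 50.
sqrt(2*5*5/(50)) = 1.0.
(m1-m2)^2 = (2)^2 = 4.
exp(-4/(4*50)) = exp(-0.02) = 0.980199.
H^2 = 1 - 1.0*0.980199 = 0.0198

0.0198


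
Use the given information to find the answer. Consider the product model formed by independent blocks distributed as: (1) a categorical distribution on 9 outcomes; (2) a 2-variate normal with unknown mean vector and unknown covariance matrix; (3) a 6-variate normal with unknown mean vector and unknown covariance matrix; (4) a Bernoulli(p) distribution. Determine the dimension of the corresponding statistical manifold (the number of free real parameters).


The dimension of a statistical manifold equals the number of free
(independent) real parameters of the model. For a product of independent
blocks the parameter counts add.
- categorical on 9 outcomes (probabilities sum to 1): 9-1 = 8.
- 2-variate normal: 2 (mean) + 2*3/2 = 3 (symmetric covariance) = 5.
- 6-variate normal: 6 (mean) + 6*7/2 = 21 (symmetric covariance) = 27.
- Bernoulli (p): 1.
Total = 8 + 5 + 27 + 1 = 41.
Dimension = 41

41


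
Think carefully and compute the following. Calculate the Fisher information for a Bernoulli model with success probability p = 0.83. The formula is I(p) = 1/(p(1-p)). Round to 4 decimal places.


For Bernoulli(p), Fisher information is I(p) = 1/(p*(1-p)).
p = 0.83, 1-p = 0.17.
p*(1-p) = 0.1411.
I(p) = 1/0.1411 = 7.0872

7.0872


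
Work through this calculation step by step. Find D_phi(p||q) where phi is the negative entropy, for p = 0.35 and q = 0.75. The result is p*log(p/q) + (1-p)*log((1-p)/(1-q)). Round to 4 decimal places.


Bregman divergence with negative entropy generator:
D = p*log(p/q) + (1-p)*log((1-p)/(1-q)).
p = 0.35, q = 0.75.
p*log(p/q) = 0.35*log(0.35/0.75) = -0.266749.
(1-p)*log((1-p)/(1-q)) = 0.65*log(0.65/0.25) = 0.621082.
D = -0.266749 + 0.621082 = 0.3543

0.3543


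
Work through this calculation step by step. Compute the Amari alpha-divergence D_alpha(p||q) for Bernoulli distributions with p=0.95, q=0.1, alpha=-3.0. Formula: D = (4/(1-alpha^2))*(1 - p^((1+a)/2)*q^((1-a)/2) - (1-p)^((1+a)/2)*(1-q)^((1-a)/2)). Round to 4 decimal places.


Amari alpha-divergence:
D = (4/(1-alpha^2))*(1 - p^((1+a)/2)*q^((1-a)/2) - (1-p)^((1+a)/2)*(1-q)^((1-a)/2)).
alpha = -3.0, p = 0.95, q = 0.1.
e1 = (1+alpha)/2 = -1.0, e2 = (1-alpha)/2 = 2.0.
t1 = p^e1 * q^e2 = 0.95^-1.0 * 0.1^2.0 = 0.010526.
t2 = (1-p)^e1 * (1-q)^e2 = 0.05^-1.0 * 0.9^2.0 = 16.2.
4/(1-alpha^2) = -0.5.
D = -0.5*(1 - 0.010526 - 16.2) = 7.6053

7.6053


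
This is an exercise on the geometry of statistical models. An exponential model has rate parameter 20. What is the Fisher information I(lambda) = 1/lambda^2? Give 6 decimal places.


Fisher information for exponential: I(lambda) = 1/lambda^2.
lambda = 20, lambda^2 = 400.
I = 1/400 = 0.002500

0.002500


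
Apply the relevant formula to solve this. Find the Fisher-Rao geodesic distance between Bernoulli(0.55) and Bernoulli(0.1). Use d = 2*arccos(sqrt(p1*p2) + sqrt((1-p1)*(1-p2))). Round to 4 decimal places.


Geodesic distance on Bernoulli manifold:
d(p1,p2) = 2*arccos(sqrt(p1*p2) + sqrt((1-p1)*(1-p2))).
sqrt(p1*p2) = sqrt(0.55*0.1) = 0.234521.
sqrt((1-p1)*(1-p2)) = sqrt(0.45*0.9) = 0.636396.
arg = 0.234521 + 0.636396 = 0.870917.
d = 2*arccos(0.870917) = 1.0275

1.0275


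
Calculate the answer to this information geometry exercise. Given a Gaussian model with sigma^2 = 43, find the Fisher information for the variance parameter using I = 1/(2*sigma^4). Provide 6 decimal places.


Fisher information for variance: I(sigma^2) = 1/(2*sigma^4).
sigma^2 = 43, so sigma^4 = 1849.
I = 1/(2*1849) = 1/3698 = 0.000270

0.000270


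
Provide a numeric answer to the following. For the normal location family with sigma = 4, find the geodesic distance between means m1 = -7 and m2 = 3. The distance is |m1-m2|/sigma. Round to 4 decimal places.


On the fixed-variance normal subfamily, geodesic distance = |m1-m2|/sigma.
|-7 - 3| = 10.
sigma = 4.
d = 10/4 = 2.5000

2.5000


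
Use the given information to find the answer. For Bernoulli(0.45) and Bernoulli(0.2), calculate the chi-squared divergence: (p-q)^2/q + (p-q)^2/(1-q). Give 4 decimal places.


Chi-squared divergence between Bernoulli distributions:
chi^2 = (p-q)^2/q + (p-q)^2/(1-q).
p = 0.45, q = 0.2, p-q = 0.25.
(p-q)^2 = 0.0625.
term1 = 0.0625/0.2 = 0.3125.
term2 = 0.0625/0.8 = 0.078125.
chi^2 = 0.3125 + 0.078125 = 0.3906

0.3906


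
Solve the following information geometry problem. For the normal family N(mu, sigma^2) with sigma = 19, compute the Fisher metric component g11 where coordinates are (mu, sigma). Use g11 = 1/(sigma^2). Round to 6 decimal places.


For the 2-parameter normal family, the Fisher metric has:
  g11 = 1/sigma^2, g22 = 2/sigma^2.
sigma = 19, sigma^2 = 361.
g11 = 0.002770

0.002770


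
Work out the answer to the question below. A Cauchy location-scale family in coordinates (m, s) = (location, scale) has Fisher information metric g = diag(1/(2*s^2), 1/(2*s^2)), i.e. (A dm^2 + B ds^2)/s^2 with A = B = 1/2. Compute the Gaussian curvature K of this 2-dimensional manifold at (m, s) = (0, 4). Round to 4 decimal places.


The metric has the form g = (A dm^2 + B ds^2)/s^2 with A = 1/2, B = 1/2.
Substitute u = sqrt(A/B)*m: g = B*(du^2 + ds^2)/s^2, i.e. B times the
Poincare upper half-plane metric, which has constant Gaussian curvature -1.
Scaling a 2D metric by a constant c divides the Gaussian curvature by c,
so K = -1/B = -1/(1/2) = -2.0000 everywhere (the point (m, s) = (0, 4) is irrelevant:
the curvature is constant).
The requested Gaussian curvature is K = -2.0000.

-2.0000


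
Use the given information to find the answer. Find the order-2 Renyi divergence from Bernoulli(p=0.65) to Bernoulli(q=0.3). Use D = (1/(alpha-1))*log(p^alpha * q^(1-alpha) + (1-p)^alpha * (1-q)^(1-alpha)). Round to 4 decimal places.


Renyi divergence of order alpha between Bernoulli distributions:
D = (1/(alpha-1))*log(p^alpha * q^(1-alpha) + (1-p)^alpha * (1-q)^(1-alpha)).
alpha = 2, p = 0.65, q = 0.3.
p^alpha * q^(1-alpha) = 0.65^2 * 0.3^-1 = 1.408333.
(1-p)^alpha * (1-q)^(1-alpha) = 0.35^2 * 0.7^-1 = 0.175.
sum = 1.408333 + 0.175 = 1.583333.
D = (1/1)*log(1.583333) = 0.4595

0.4595


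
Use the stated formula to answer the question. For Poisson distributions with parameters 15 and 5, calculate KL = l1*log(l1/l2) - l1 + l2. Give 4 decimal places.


KL divergence for Poisson:
KL = l1*log(l1/l2) - l1 + l2.
l1 = 15, l2 = 5.
log(15/5) = 1.098612.
l1*log(l1/l2) = 15 * 1.098612 = 16.479184.
KL = 16.479184 - 15 + 5 = 6.4792

6.4792


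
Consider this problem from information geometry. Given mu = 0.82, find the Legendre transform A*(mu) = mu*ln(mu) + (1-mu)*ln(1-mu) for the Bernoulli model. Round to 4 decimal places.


Legendre transform for Bernoulli:
A*(mu) = mu*log(mu) + (1-mu)*log(1-mu).
mu = 0.82, 1-mu = 0.18.
mu*log(mu) = 0.82*log(0.82) = -0.16273.
(1-mu)*log(1-mu) = 0.18*log(0.18) = -0.308664.
A* = -0.16273 + -0.308664 = -0.4714

-0.4714


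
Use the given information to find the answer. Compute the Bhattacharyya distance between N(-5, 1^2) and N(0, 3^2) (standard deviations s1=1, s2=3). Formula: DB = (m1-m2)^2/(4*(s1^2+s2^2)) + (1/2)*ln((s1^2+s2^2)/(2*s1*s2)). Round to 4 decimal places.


Bhattacharyya distance between two Gaussians:
DB = (m1-m2)^2/(4*(s1^2+s2^2)) + (1/2)*ln((s1^2+s2^2)/(2*s1*s2)).
(m1-m2)^2 = (-5)^2 = 25.
s1^2+s2^2 = 1 + 9 = 10.
term1 = 25/40 = 0.625.
term2 = 0.5*ln(10/6.0) = 0.255413.
DB = 0.625 + 0.255413 = 0.8804

0.8804


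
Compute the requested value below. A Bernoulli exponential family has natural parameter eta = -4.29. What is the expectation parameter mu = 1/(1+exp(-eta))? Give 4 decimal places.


Dual coordinate (expectation parameter) for Bernoulli:
mu = 1/(1+exp(-eta)).
eta = -4.29.
exp(-eta) = exp(4.29) = 72.966468.
mu = 1/(1+72.966468) = 0.0135

0.0135


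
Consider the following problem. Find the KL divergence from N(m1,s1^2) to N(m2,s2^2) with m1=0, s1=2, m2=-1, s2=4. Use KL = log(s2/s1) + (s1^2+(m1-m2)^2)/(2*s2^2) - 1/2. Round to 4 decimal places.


KL divergence between normal distributions:
KL = log(s2/s1) + (s1^2 + (m1-m2)^2)/(2*s2^2) - 1/2.
log(4/2) = 0.693147.
(2^2 + (0--1)^2)/(2*4^2) = (4 + 1)/32 = 0.15625.
KL = 0.693147 + 0.15625 - 0.5 = 0.3494

0.3494


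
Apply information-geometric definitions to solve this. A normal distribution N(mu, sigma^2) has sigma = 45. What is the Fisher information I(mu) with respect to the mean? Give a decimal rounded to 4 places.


The Fisher information for the mean of a normal distribution is I(mu) = 1/sigma^2.
sigma = 45, so sigma^2 = 2025.
I(mu) = 1/2025 = 0.0005

0.0005


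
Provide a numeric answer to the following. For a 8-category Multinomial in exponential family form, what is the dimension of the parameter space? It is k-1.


Exponential family dimension calculation:
For Multinomial with k=8 categories, dim = k-1 = 7.

7


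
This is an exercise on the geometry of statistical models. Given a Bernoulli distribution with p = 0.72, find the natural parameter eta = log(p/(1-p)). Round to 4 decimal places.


Natural parameter for Bernoulli: eta = log(p/(1-p)).
p = 0.72, 1-p = 0.28.
p/(1-p) = 2.571429.
eta = log(2.571429) = 0.9445

0.9445


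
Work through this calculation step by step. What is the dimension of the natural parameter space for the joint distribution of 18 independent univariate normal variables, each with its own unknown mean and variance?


Exponential family dimension calculation:
Each univariate normal has two natural parameters (mu/sigma^2 and -1/(2 sigma^2)).
With 18 independent components, dim = 2 * 18 = 36.

36


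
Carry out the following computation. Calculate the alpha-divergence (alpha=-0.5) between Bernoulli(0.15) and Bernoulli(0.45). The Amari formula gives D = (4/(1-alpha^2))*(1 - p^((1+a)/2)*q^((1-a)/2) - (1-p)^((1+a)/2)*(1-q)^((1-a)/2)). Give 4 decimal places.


Amari alpha-divergence:
D = (4/(1-alpha^2))*(1 - p^((1+a)/2)*q^((1-a)/2) - (1-p)^((1+a)/2)*(1-q)^((1-a)/2)).
alpha = -0.5, p = 0.15, q = 0.45.
e1 = (1+alpha)/2 = 0.25, e2 = (1-alpha)/2 = 0.75.
t1 = p^e1 * q^e2 = 0.15^0.25 * 0.45^0.75 = 0.341926.
t2 = (1-p)^e1 * (1-q)^e2 = 0.85^0.25 * 0.55^0.75 = 0.613235.
4/(1-alpha^2) = 5.333333.
D = 5.333333*(1 - 0.341926 - 0.613235) = 0.2391

0.2391


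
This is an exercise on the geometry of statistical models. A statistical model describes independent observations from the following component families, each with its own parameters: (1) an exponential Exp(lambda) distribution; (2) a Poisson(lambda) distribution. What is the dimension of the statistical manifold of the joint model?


The dimension of a statistical manifold equals the number of free
(independent) real parameters of the model. For a product of independent
blocks the parameter counts add.
- exponential (lambda): 1.
- Poisson (lambda): 1.
Total = 1 + 1 = 2.
Dimension = 2

2


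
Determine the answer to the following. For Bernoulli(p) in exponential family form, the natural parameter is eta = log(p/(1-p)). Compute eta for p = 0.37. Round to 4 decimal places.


Natural parameter for Bernoulli: eta = log(p/(1-p)).
p = 0.37, 1-p = 0.63.
p/(1-p) = 0.587302.
eta = log(0.587302) = -0.5322

-0.5322


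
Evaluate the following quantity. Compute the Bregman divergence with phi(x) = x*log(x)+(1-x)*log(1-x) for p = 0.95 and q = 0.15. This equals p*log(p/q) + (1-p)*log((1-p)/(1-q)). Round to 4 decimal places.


Bregman divergence with negative entropy generator:
D = p*log(p/q) + (1-p)*log((1-p)/(1-q)).
p = 0.95, q = 0.15.
p*log(p/q) = 0.95*log(0.95/0.15) = 1.753535.
(1-p)*log((1-p)/(1-q)) = 0.05*log(0.05/0.85) = -0.141661.
D = 1.753535 + -0.141661 = 1.6119

1.6119


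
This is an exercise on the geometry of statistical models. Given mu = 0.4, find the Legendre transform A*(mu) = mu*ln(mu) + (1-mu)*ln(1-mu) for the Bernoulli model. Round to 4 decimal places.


Legendre transform for Bernoulli:
A*(mu) = mu*log(mu) + (1-mu)*log(1-mu).
mu = 0.4, 1-mu = 0.6.
mu*log(mu) = 0.4*log(0.4) = -0.366516.
(1-mu)*log(1-mu) = 0.6*log(0.6) = -0.306495.
A* = -0.366516 + -0.306495 = -0.6730

-0.6730


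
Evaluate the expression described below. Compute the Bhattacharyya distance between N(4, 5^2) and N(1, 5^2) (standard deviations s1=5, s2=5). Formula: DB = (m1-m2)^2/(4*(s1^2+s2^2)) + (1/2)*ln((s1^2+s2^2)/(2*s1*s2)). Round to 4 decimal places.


Bhattacharyya distance between two Gaussians:
DB = (m1-m2)^2/(4*(s1^2+s2^2)) + (1/2)*ln((s1^2+s2^2)/(2*s1*s2)).
(m1-m2)^2 = (3)^2 = 9.
s1^2+s2^2 = 25 + 25 = 50.
term1 = 9/200 = 0.045.
term2 = 0.5*ln(50/50.0) = 0.0.
DB = 0.045 + 0.0 = 0.0450

0.0450


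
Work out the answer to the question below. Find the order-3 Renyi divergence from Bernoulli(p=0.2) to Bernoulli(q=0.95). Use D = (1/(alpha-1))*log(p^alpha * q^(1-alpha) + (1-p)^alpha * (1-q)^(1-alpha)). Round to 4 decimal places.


Renyi divergence of order alpha between Bernoulli distributions:
D = (1/(alpha-1))*log(p^alpha * q^(1-alpha) + (1-p)^alpha * (1-q)^(1-alpha)).
alpha = 3, p = 0.2, q = 0.95.
p^alpha * q^(1-alpha) = 0.2^3 * 0.95^-2 = 0.008864.
(1-p)^alpha * (1-q)^(1-alpha) = 0.8^3 * 0.05^-2 = 204.8.
sum = 0.008864 + 204.8 = 204.808864.
D = (1/2)*log(204.808864) = 2.6610

2.6610


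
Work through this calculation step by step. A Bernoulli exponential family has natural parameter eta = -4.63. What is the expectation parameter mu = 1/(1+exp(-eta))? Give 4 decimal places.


Dual coordinate (expectation parameter) for Bernoulli:
mu = 1/(1+exp(-eta)).
eta = -4.63.
exp(-eta) = exp(4.63) = 102.514064.
mu = 1/(1+102.514064) = 0.0097

0.0097


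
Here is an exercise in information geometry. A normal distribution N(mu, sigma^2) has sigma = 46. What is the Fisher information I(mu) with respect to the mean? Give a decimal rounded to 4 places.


The Fisher information for the mean of a normal distribution is I(mu) = 1/sigma^2.
sigma = 46, so sigma^2 = 2116.
I(mu) = 1/2116 = 0.0005

0.0005


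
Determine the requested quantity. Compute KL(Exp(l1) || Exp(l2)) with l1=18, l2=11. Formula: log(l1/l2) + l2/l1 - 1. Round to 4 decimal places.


KL divergence for exponential family:
KL = log(l1/l2) + l2/l1 - 1.
log(18/11) = 0.492476.
11/18 = 0.611111.
KL = 0.492476 + 0.611111 - 1 = 0.1036

0.1036


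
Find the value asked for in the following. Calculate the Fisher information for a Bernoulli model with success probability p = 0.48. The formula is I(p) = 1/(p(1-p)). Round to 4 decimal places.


For Bernoulli(p), Fisher information is I(p) = 1/(p*(1-p)).
p = 0.48, 1-p = 0.52.
p*(1-p) = 0.2496.
I(p) = 1/0.2496 = 4.0064

4.0064


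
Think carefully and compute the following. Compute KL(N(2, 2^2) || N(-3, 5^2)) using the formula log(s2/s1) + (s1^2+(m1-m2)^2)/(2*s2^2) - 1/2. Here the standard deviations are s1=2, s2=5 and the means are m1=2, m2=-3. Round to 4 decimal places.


KL divergence between normal distributions:
KL = log(s2/s1) + (s1^2 + (m1-m2)^2)/(2*s2^2) - 1/2.
log(5/2) = 0.916291.
(2^2 + (2--3)^2)/(2*5^2) = (4 + 25)/50 = 0.58.
KL = 0.916291 + 0.58 - 0.5 = 0.9963

0.9963


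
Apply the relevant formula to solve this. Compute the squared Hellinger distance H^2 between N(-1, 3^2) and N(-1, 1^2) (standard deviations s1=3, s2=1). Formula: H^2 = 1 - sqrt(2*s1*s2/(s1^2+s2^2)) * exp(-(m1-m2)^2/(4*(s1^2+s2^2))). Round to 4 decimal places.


Squared Hellinger distance for Gaussians:
H^2 = 1 - sqrt(2*s1*s2/(s1^2+s2^2)) * exp(-(m1-m2)^2/(4*(s1^2+s2^2))).
s1^2 = 9, s2^2 = 1, s1^2+s2^2 = 10.
sqrt(2*3*1/(10)) = 0.774597.
(m1-m2)^2 = (0)^2 = 0.
exp(-0/(4*10)) = exp(0.0) = 1.0.
H^2 = 1 - 0.774597*1.0 = 0.2254

0.2254


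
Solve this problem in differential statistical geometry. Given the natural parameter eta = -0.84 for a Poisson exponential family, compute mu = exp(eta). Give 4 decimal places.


Expectation parameter for Poisson exponential family:
mu = exp(eta).
eta = -0.84.
mu = exp(-0.84) = 0.4317

0.4317


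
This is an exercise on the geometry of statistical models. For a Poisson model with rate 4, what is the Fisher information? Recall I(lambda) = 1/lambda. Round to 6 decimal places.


Fisher information for Poisson: I(lambda) = 1/lambda.
lambda = 4.
I(lambda) = 1/4 = 0.250000

0.250000


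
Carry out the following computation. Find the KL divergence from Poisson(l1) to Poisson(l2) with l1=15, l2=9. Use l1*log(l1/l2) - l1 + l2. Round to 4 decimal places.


KL divergence for Poisson:
KL = l1*log(l1/l2) - l1 + l2.
l1 = 15, l2 = 9.
log(15/9) = 0.510826.
l1*log(l1/l2) = 15 * 0.510826 = 7.662384.
KL = 7.662384 - 15 + 9 = 1.6624

1.6624


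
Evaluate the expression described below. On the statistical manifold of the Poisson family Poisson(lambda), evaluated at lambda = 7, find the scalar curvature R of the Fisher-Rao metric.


This family has a single free parameter, so its statistical manifold
is 1-dimensional. The Riemann curvature tensor of any 1-dimensional
Riemannian manifold vanishes identically, so R = 0.

0


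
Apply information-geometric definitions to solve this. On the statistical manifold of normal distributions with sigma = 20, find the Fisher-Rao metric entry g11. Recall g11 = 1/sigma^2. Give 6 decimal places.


For the 2-parameter normal family, the Fisher metric has:
  g11 = 1/sigma^2, g22 = 2/sigma^2.
sigma = 20, sigma^2 = 400.
g11 = 0.002500

0.002500


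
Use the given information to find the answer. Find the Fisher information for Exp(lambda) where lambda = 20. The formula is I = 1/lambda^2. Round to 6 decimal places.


Fisher information for exponential: I(lambda) = 1/lambda^2.
lambda = 20, lambda^2 = 400.
I = 1/400 = 0.002500

0.002500


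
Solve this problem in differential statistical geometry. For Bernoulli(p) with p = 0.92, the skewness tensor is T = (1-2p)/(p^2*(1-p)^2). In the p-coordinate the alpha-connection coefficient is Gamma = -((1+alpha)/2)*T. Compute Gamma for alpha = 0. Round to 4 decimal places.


Skewness (Amari-Chentsov) tensor: T = (1-2p)/(p^2*(1-p)^2).
p = 0.92, 1-2p = -0.84, p^2 = 0.8464, (1-p)^2 = 0.0064.
T = -0.84/(0.8464 * 0.0064) = -155.068526.
In the p-coordinate, Gamma^(alpha) = Gamma^(0) - (alpha/2)*T with Gamma^(0) = (1/2)*g'(p) = -T/2,
so Gamma^(alpha) = -((1+alpha)/2)*T.
alpha = 0, -(1+alpha)/2 = -0.5.
Gamma = -0.5 * -155.068526 = 77.5343

77.5343


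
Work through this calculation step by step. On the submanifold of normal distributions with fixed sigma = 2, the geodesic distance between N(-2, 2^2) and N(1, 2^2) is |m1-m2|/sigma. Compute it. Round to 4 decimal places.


On the fixed-variance normal subfamily, geodesic distance = |m1-m2|/sigma.
|-2 - 1| = 3.
sigma = 2.
d = 3/2 = 1.5000

1.5000


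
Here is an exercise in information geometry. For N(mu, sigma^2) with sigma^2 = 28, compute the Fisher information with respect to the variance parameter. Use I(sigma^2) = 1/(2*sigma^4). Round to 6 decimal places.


Fisher information for variance: I(sigma^2) = 1/(2*sigma^4).
sigma^2 = 28, so sigma^4 = 784.
I = 1/(2*784) = 1/1568 = 0.000638

0.000638


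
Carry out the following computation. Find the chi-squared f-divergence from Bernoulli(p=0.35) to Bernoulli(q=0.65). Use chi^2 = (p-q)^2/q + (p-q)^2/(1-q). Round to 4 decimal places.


Chi-squared divergence between Bernoulli distributions:
chi^2 = (p-q)^2/q + (p-q)^2/(1-q).
p = 0.35, q = 0.65, p-q = -0.3.
(p-q)^2 = 0.09.
term1 = 0.09/0.65 = 0.138462.
term2 = 0.09/0.35 = 0.257143.
chi^2 = 0.138462 + 0.257143 = 0.3956

0.3956


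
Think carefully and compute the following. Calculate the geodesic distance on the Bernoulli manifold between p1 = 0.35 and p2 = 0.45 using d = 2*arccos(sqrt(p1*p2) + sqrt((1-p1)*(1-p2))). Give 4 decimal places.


Geodesic distance on Bernoulli manifold:
d(p1,p2) = 2*arccos(sqrt(p1*p2) + sqrt((1-p1)*(1-p2))).
sqrt(p1*p2) = sqrt(0.35*0.45) = 0.396863.
sqrt((1-p1)*(1-p2)) = sqrt(0.65*0.55) = 0.597913.
arg = 0.396863 + 0.597913 = 0.994776.
d = 2*arccos(0.994776) = 0.2045

0.2045


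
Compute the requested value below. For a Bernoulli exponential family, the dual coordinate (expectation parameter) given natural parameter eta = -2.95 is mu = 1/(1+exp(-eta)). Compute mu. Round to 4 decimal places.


Dual coordinate (expectation parameter) for Bernoulli:
mu = 1/(1+exp(-eta)).
eta = -2.95.
exp(-eta) = exp(2.95) = 19.105954.
mu = 1/(1+19.105954) = 0.0497

0.0497


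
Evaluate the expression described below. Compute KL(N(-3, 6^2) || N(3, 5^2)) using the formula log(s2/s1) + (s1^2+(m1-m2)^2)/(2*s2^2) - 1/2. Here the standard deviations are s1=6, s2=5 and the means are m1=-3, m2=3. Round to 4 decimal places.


KL divergence between normal distributions:
KL = log(s2/s1) + (s1^2 + (m1-m2)^2)/(2*s2^2) - 1/2.
log(5/6) = -0.182322.
(6^2 + (-3-3)^2)/(2*5^2) = (36 + 36)/50 = 1.44.
KL = -0.182322 + 1.44 - 0.5 = 0.7577

0.7577


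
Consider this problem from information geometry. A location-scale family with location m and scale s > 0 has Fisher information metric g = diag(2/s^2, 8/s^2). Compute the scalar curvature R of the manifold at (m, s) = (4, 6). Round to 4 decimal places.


The metric has the form g = (A dm^2 + B ds^2)/s^2 with A = 2, B = 8.
Substitute u = sqrt(A/B)*m: g = B*(du^2 + ds^2)/s^2, i.e. B times the
Poincare upper half-plane metric, which has constant Gaussian curvature -1.
Scaling a 2D metric by a constant c divides the Gaussian curvature by c,
so K = -1/B = -1/(8) = -0.1250 everywhere (the point (m, s) = (4, 6) is irrelevant:
the curvature is constant).
Scalar curvature in dimension 2: R = 2K = -2/(8) = -0.2500.

-0.2500


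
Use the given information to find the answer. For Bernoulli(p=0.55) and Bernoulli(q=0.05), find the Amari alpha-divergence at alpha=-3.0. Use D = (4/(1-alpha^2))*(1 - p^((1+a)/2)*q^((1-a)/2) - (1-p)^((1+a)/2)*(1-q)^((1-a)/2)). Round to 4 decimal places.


Amari alpha-divergence:
D = (4/(1-alpha^2))*(1 - p^((1+a)/2)*q^((1-a)/2) - (1-p)^((1+a)/2)*(1-q)^((1-a)/2)).
alpha = -3.0, p = 0.55, q = 0.05.
e1 = (1+alpha)/2 = -1.0, e2 = (1-alpha)/2 = 2.0.
t1 = p^e1 * q^e2 = 0.55^-1.0 * 0.05^2.0 = 0.004545.
t2 = (1-p)^e1 * (1-q)^e2 = 0.45^-1.0 * 0.95^2.0 = 2.005556.
4/(1-alpha^2) = -0.5.
D = -0.5*(1 - 0.004545 - 2.005556) = 0.5051

0.5051


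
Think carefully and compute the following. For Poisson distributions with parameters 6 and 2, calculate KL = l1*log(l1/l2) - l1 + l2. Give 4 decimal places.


KL divergence for Poisson:
KL = l1*log(l1/l2) - l1 + l2.
l1 = 6, l2 = 2.
log(6/2) = 1.098612.
l1*log(l1/l2) = 6 * 1.098612 = 6.591674.
KL = 6.591674 - 6 + 2 = 2.5917

2.5917


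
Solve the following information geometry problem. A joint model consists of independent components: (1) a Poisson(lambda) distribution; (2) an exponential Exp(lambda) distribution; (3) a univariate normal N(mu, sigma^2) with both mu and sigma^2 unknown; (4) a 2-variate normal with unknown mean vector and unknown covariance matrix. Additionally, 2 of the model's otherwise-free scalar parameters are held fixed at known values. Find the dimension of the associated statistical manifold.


The dimension of a statistical manifold equals the number of free
(independent) real parameters of the model. For a product of independent
blocks the parameter counts add.
- Poisson (lambda): 1.
- exponential (lambda): 1.
- normal (mu, sigma^2): 2.
- 2-variate normal: 2 (mean) + 2*3/2 = 3 (symmetric covariance) = 5.
Total = 1 + 1 + 2 + 5 = 9.
2 parameter(s) fixed at known values: 9 - 2 = 7.
Dimension = 7

7


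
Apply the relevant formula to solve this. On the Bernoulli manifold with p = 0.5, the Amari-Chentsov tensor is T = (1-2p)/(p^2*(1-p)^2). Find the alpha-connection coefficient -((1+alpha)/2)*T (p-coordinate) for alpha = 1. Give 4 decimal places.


Skewness (Amari-Chentsov) tensor: T = (1-2p)/(p^2*(1-p)^2).
p = 0.5, 1-2p = 0.0, p^2 = 0.25, (1-p)^2 = 0.25.
T = 0.0/(0.25 * 0.25) = 0.0.
In the p-coordinate, Gamma^(alpha) = Gamma^(0) - (alpha/2)*T with Gamma^(0) = (1/2)*g'(p) = -T/2,
so Gamma^(alpha) = -((1+alpha)/2)*T.
alpha = 1, -(1+alpha)/2 = -1.0.
Gamma = -1.0 * 0.0 = 0.0000

0.0000


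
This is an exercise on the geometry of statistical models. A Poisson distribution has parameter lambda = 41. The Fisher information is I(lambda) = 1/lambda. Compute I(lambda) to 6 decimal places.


Fisher information for Poisson: I(lambda) = 1/lambda.
lambda = 41.
I(lambda) = 1/41 = 0.024390

0.024390


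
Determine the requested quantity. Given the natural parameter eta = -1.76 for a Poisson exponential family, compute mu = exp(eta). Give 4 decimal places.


Expectation parameter for Poisson exponential family:
mu = exp(eta).
eta = -1.76.
mu = exp(-1.76) = 0.1720

0.1720


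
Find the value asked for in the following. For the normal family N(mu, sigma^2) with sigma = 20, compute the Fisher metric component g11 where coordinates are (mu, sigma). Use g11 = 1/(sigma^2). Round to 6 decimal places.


For the 2-parameter normal family, the Fisher metric has:
  g11 = 1/sigma^2, g22 = 2/sigma^2.
sigma = 20, sigma^2 = 400.
g11 = 0.002500

0.002500


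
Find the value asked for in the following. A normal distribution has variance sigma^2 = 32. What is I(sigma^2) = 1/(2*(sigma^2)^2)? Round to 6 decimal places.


Fisher information for variance: I(sigma^2) = 1/(2*sigma^4).
sigma^2 = 32, so sigma^4 = 1024.
I = 1/(2*1024) = 1/2048 = 0.000488

0.000488


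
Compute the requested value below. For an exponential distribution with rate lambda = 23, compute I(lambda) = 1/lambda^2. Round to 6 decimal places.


Fisher information for exponential: I(lambda) = 1/lambda^2.
lambda = 23, lambda^2 = 529.
I = 1/529 = 0.001890

0.001890


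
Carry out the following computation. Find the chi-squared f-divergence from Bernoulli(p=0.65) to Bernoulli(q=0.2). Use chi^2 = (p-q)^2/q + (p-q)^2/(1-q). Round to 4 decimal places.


Chi-squared divergence between Bernoulli distributions:
chi^2 = (p-q)^2/q + (p-q)^2/(1-q).
p = 0.65, q = 0.2, p-q = 0.45.
(p-q)^2 = 0.2025.
term1 = 0.2025/0.2 = 1.0125.
term2 = 0.2025/0.8 = 0.253125.
chi^2 = 1.0125 + 0.253125 = 1.2656

1.2656


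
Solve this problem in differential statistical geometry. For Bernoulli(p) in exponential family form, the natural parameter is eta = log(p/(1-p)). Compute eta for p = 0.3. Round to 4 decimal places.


Natural parameter for Bernoulli: eta = log(p/(1-p)).
p = 0.3, 1-p = 0.7.
p/(1-p) = 0.428571.
eta = log(0.428571) = -0.8473

-0.8473


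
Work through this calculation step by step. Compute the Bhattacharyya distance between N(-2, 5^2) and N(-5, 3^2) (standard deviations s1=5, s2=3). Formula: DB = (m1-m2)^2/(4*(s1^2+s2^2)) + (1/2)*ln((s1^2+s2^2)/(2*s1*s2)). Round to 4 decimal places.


Bhattacharyya distance between two Gaussians:
DB = (m1-m2)^2/(4*(s1^2+s2^2)) + (1/2)*ln((s1^2+s2^2)/(2*s1*s2)).
(m1-m2)^2 = (3)^2 = 9.
s1^2+s2^2 = 25 + 9 = 34.
term1 = 9/136 = 0.066176.
term2 = 0.5*ln(34/30.0) = 0.062582.
DB = 0.066176 + 0.062582 = 0.1288

0.1288


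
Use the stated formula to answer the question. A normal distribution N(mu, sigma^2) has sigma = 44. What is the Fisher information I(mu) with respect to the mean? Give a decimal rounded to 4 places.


The Fisher information for the mean of a normal distribution is I(mu) = 1/sigma^2.
sigma = 44, so sigma^2 = 1936.
I(mu) = 1/1936 = 0.0005

0.0005


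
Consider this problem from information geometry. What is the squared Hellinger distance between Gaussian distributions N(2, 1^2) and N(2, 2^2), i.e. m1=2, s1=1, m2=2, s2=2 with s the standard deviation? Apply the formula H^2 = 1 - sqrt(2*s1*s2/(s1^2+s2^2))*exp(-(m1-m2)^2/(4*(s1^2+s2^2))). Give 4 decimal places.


Squared Hellinger distance for Gaussians:
H^2 = 1 - sqrt(2*s1*s2/(s1^2+s2^2)) * exp(-(m1-m2)^2/(4*(s1^2+s2^2))).
s1^2 = 1, s2^2 = 4, s1^2+s2^2 = 5.
sqrt(2*1*2/(5)) = 0.894427.
(m1-m2)^2 = (0)^2 = 0.
exp(-0/(4*5)) = exp(0.0) = 1.0.
H^2 = 1 - 0.894427*1.0 = 0.1056

0.1056


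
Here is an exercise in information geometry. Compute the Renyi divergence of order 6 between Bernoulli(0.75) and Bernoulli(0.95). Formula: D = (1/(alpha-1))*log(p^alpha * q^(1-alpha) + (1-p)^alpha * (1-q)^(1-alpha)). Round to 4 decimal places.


Renyi divergence of order alpha between Bernoulli distributions:
D = (1/(alpha-1))*log(p^alpha * q^(1-alpha) + (1-p)^alpha * (1-q)^(1-alpha)).
alpha = 6, p = 0.75, q = 0.95.
p^alpha * q^(1-alpha) = 0.75^6 * 0.95^-5 = 0.230012.
(1-p)^alpha * (1-q)^(1-alpha) = 0.25^6 * 0.05^-5 = 781.25.
sum = 0.230012 + 781.25 = 781.480012.
D = (1/5)*log(781.480012) = 1.3322

1.3322


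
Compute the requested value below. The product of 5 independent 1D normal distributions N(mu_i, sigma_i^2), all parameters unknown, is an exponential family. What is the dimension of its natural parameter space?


Exponential family dimension calculation:
Each univariate normal has two natural parameters (mu/sigma^2 and -1/(2 sigma^2)).
With 5 independent components, dim = 2 * 5 = 10.

10


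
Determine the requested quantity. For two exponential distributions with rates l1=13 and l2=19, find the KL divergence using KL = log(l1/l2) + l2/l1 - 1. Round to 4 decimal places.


KL divergence for exponential family:
KL = log(l1/l2) + l2/l1 - 1.
log(13/19) = -0.37949.
19/13 = 1.461538.
KL = -0.37949 + 1.461538 - 1 = 0.0820

0.0820


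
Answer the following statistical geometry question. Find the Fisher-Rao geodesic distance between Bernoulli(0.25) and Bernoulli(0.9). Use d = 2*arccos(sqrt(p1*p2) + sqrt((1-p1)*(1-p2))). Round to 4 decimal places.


Geodesic distance on Bernoulli manifold:
d(p1,p2) = 2*arccos(sqrt(p1*p2) + sqrt((1-p1)*(1-p2))).
sqrt(p1*p2) = sqrt(0.25*0.9) = 0.474342.
sqrt((1-p1)*(1-p2)) = sqrt(0.75*0.1) = 0.273861.
arg = 0.474342 + 0.273861 = 0.748203.
d = 2*arccos(0.748203) = 1.4509

1.4509


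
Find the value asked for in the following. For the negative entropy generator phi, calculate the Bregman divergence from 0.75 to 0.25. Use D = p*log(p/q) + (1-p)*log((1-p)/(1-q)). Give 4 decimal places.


Bregman divergence with negative entropy generator:
D = p*log(p/q) + (1-p)*log((1-p)/(1-q)).
p = 0.75, q = 0.25.
p*log(p/q) = 0.75*log(0.75/0.25) = 0.823959.
(1-p)*log((1-p)/(1-q)) = 0.25*log(0.25/0.75) = -0.274653.
D = 0.823959 + -0.274653 = 0.5493

0.5493


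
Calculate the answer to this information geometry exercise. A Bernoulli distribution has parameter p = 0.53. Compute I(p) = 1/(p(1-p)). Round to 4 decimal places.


For Bernoulli(p), Fisher information is I(p) = 1/(p*(1-p)).
p = 0.53, 1-p = 0.47.
p*(1-p) = 0.2491.
I(p) = 1/0.2491 = 4.0145

4.0145


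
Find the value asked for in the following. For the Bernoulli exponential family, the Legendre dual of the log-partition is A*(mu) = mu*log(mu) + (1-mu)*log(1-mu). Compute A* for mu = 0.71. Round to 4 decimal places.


Legendre transform for Bernoulli:
A*(mu) = mu*log(mu) + (1-mu)*log(1-mu).
mu = 0.71, 1-mu = 0.29.
mu*log(mu) = 0.71*log(0.71) = -0.243168.
(1-mu)*log(1-mu) = 0.29*log(0.29) = -0.358984.
A* = -0.243168 + -0.358984 = -0.6022

-0.6022


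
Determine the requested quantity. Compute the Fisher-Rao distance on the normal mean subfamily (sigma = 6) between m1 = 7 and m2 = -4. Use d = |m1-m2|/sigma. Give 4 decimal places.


On the fixed-variance normal subfamily, geodesic distance = |m1-m2|/sigma.
|7 - -4| = 11.
sigma = 6.
d = 11/6 = 1.8333

1.8333


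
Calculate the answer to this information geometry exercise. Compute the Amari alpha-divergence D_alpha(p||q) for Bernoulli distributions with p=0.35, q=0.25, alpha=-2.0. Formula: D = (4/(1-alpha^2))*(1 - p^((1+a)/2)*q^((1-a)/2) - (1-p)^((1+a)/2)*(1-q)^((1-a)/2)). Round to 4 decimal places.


Amari alpha-divergence:
D = (4/(1-alpha^2))*(1 - p^((1+a)/2)*q^((1-a)/2) - (1-p)^((1+a)/2)*(1-q)^((1-a)/2)).
alpha = -2.0, p = 0.35, q = 0.25.
e1 = (1+alpha)/2 = -0.5, e2 = (1-alpha)/2 = 1.5.
t1 = p^e1 * q^e2 = 0.35^-0.5 * 0.25^1.5 = 0.211289.
t2 = (1-p)^e1 * (1-q)^e2 = 0.65^-0.5 * 0.75^1.5 = 0.805629.
4/(1-alpha^2) = -1.333333.
D = -1.333333*(1 - 0.211289 - 0.805629) = 0.0226

0.0226


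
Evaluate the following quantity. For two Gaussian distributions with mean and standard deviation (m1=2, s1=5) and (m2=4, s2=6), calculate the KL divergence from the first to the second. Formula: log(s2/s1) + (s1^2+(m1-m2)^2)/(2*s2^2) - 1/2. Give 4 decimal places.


KL divergence between normal distributions:
KL = log(s2/s1) + (s1^2 + (m1-m2)^2)/(2*s2^2) - 1/2.
log(6/5) = 0.182322.
(5^2 + (2-4)^2)/(2*6^2) = (25 + 4)/72 = 0.402778.
KL = 0.182322 + 0.402778 - 0.5 = 0.0851

0.0851


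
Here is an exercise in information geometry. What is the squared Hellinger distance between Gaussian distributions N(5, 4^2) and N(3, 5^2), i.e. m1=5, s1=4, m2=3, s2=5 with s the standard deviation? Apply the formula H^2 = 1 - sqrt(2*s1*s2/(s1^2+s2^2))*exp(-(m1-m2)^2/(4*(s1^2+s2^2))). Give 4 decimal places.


Squared Hellinger distance for Gaussians:
H^2 = 1 - sqrt(2*s1*s2/(s1^2+s2^2)) * exp(-(m1-m2)^2/(4*(s1^2+s2^2))).
s1^2 = 16, s2^2 = 25, s1^2+s2^2 = 41.
sqrt(2*4*5/(41)) = 0.98773.
(m1-m2)^2 = (2)^2 = 4.
exp(-4/(4*41)) = exp(-0.02439) = 0.975905.
H^2 = 1 - 0.98773*0.975905 = 0.0361

0.0361


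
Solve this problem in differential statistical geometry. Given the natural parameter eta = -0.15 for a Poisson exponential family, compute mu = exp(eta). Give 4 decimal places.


Expectation parameter for Poisson exponential family:
mu = exp(eta).
eta = -0.15.
mu = exp(-0.15) = 0.8607

0.8607


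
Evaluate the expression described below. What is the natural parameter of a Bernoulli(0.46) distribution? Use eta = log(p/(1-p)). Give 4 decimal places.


Natural parameter for Bernoulli: eta = log(p/(1-p)).
p = 0.46, 1-p = 0.54.
p/(1-p) = 0.851852.
eta = log(0.851852) = -0.1603

-0.1603


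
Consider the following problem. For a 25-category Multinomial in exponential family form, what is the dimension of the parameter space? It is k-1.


Exponential family dimension calculation:
For Multinomial with k=25 categories, dim = k-1 = 24.

24


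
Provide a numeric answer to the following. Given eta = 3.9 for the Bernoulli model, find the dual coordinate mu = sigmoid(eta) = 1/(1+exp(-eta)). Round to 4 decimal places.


Dual coordinate (expectation parameter) for Bernoulli:
mu = 1/(1+exp(-eta)).
eta = 3.9.
exp(-eta) = exp(-3.9) = 0.020242.
mu = 1/(1+0.020242) = 0.9802

0.9802


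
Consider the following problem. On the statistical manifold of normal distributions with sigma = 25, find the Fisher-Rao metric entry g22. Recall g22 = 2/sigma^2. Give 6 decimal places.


For the 2-parameter normal family, the Fisher metric has:
  g11 = 1/sigma^2, g22 = 2/sigma^2.
sigma = 25, sigma^2 = 625.
g22 = 0.003200

0.003200


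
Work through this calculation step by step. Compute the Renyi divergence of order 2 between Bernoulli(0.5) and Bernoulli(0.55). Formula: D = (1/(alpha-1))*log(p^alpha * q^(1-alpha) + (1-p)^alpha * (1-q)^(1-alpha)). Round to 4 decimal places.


Renyi divergence of order alpha between Bernoulli distributions:
D = (1/(alpha-1))*log(p^alpha * q^(1-alpha) + (1-p)^alpha * (1-q)^(1-alpha)).
alpha = 2, p = 0.5, q = 0.55.
p^alpha * q^(1-alpha) = 0.5^2 * 0.55^-1 = 0.454545.
(1-p)^alpha * (1-q)^(1-alpha) = 0.5^2 * 0.45^-1 = 0.555556.
sum = 0.454545 + 0.555556 = 1.010101.
D = (1/1)*log(1.010101) = 0.0101

0.0101


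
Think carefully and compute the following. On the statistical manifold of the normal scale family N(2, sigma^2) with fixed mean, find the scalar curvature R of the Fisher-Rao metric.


This family has a single free parameter, so its statistical manifold
is 1-dimensional. The Riemann curvature tensor of any 1-dimensional
Riemannian manifold vanishes identically, so R = 0.

0


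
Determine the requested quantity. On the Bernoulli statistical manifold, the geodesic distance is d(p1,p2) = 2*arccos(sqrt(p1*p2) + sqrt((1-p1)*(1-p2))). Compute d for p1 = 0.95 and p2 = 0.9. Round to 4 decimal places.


Geodesic distance on Bernoulli manifold:
d(p1,p2) = 2*arccos(sqrt(p1*p2) + sqrt((1-p1)*(1-p2))).
sqrt(p1*p2) = sqrt(0.95*0.9) = 0.924662.
sqrt((1-p1)*(1-p2)) = sqrt(0.05*0.1) = 0.070711.
arg = 0.924662 + 0.070711 = 0.995373.
d = 2*arccos(0.995373) = 0.1925

0.1925


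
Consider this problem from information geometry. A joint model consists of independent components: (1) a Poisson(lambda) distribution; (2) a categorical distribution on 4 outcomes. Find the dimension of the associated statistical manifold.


The dimension of a statistical manifold equals the number of free
(independent) real parameters of the model. For a product of independent
blocks the parameter counts add.
- Poisson (lambda): 1.
- categorical on 4 outcomes (probabilities sum to 1): 4-1 = 3.
Total = 1 + 3 = 4.
Dimension = 4

4


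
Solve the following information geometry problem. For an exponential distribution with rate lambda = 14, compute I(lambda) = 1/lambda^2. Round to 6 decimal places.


Fisher information for exponential: I(lambda) = 1/lambda^2.
lambda = 14, lambda^2 = 196.
I = 1/196 = 0.005102

0.005102


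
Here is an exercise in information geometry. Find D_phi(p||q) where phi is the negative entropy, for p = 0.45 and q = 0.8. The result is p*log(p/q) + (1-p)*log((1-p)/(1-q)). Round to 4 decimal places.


Bregman divergence with negative entropy generator:
D = p*log(p/q) + (1-p)*log((1-p)/(1-q)).
p = 0.45, q = 0.8.
p*log(p/q) = 0.45*log(0.45/0.8) = -0.258914.
(1-p)*log((1-p)/(1-q)) = 0.55*log(0.55/0.2) = 0.556381.
D = -0.258914 + 0.556381 = 0.2975

0.2975


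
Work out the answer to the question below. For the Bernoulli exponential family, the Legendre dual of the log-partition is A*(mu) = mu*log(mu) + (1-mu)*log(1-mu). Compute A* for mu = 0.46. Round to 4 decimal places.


Legendre transform for Bernoulli:
A*(mu) = mu*log(mu) + (1-mu)*log(1-mu).
mu = 0.46, 1-mu = 0.54.
mu*log(mu) = 0.46*log(0.46) = -0.357203.
(1-mu)*log(1-mu) = 0.54*log(0.54) = -0.332741.
A* = -0.357203 + -0.332741 = -0.6899

-0.6899


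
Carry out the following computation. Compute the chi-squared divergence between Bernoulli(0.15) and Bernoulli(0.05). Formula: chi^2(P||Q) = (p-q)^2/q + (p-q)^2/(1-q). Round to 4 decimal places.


Chi-squared divergence between Bernoulli distributions:
chi^2 = (p-q)^2/q + (p-q)^2/(1-q).
p = 0.15, q = 0.05, p-q = 0.1.
(p-q)^2 = 0.01.
term1 = 0.01/0.05 = 0.2.
term2 = 0.01/0.95 = 0.010526.
chi^2 = 0.2 + 0.010526 = 0.2105

0.2105


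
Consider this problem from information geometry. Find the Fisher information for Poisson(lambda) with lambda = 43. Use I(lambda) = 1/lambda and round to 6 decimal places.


Fisher information for Poisson: I(lambda) = 1/lambda.
lambda = 43.
I(lambda) = 1/43 = 0.023256

0.023256


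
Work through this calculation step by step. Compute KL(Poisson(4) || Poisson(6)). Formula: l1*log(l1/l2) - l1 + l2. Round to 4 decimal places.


KL divergence for Poisson:
KL = l1*log(l1/l2) - l1 + l2.
l1 = 4, l2 = 6.
log(4/6) = -0.405465.
l1*log(l1/l2) = 4 * -0.405465 = -1.62186.
KL = -1.62186 - 4 + 6 = 0.3781

0.3781


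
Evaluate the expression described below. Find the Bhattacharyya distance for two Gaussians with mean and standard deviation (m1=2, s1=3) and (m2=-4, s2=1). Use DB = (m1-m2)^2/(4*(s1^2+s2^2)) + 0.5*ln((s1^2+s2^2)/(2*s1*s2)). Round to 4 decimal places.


Bhattacharyya distance between two Gaussians:
DB = (m1-m2)^2/(4*(s1^2+s2^2)) + (1/2)*ln((s1^2+s2^2)/(2*s1*s2)).
(m1-m2)^2 = (6)^2 = 36.
s1^2+s2^2 = 9 + 1 = 10.
term1 = 36/40 = 0.9.
term2 = 0.5*ln(10/6.0) = 0.255413.
DB = 0.9 + 0.255413 = 1.1554

1.1554


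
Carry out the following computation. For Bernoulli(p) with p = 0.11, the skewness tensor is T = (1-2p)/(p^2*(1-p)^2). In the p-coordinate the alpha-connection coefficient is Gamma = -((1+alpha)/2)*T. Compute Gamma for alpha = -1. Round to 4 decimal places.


Skewness (Amari-Chentsov) tensor: T = (1-2p)/(p^2*(1-p)^2).
p = 0.11, 1-2p = 0.78, p^2 = 0.0121, (1-p)^2 = 0.7921.
T = 0.78/(0.0121 * 0.7921) = 81.382161.
In the p-coordinate, Gamma^(alpha) = Gamma^(0) - (alpha/2)*T with Gamma^(0) = (1/2)*g'(p) = -T/2,
so Gamma^(alpha) = -((1+alpha)/2)*T.
alpha = -1, -(1+alpha)/2 = 0.0.
Gamma = 0.0 * 81.382161 = 0.0000

0.0000
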